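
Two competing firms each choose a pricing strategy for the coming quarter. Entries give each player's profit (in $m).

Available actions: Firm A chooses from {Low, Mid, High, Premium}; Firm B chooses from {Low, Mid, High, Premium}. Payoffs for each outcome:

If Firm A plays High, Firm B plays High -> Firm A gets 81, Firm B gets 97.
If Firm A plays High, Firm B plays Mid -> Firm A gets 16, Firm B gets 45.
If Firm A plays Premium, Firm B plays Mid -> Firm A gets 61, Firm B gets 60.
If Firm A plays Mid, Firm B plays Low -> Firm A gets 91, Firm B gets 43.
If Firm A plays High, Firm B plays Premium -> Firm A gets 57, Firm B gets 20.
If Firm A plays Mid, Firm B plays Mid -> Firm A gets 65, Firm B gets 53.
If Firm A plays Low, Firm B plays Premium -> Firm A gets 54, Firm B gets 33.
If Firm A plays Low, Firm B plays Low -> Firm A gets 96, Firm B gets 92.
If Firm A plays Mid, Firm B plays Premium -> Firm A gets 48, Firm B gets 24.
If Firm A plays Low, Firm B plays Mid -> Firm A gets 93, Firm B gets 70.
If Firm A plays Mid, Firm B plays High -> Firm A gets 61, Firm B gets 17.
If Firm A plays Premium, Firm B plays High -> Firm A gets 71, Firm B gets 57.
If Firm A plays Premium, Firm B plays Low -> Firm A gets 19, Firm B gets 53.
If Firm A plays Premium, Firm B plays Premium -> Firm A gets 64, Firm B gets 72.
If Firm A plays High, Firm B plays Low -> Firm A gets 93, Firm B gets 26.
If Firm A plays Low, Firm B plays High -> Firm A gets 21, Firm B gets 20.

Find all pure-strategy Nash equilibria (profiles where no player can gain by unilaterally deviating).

Firm A against Low: payoffs 96, 91, 93, 19 → best response Low.
Firm A against Mid: payoffs 93, 65, 16, 61 → best response Low.
Firm A against High: payoffs 21, 61, 81, 71 → best response High.
Firm A against Premium: payoffs 54, 48, 57, 64 → best response Premium.
Firm B against Low: payoffs 92, 70, 20, 33 → best response Low.
Firm B against Mid: payoffs 43, 53, 17, 24 → best response Mid.
Firm B against High: payoffs 26, 45, 97, 20 → best response High.
Firm B against Premium: payoffs 53, 60, 57, 72 → best response Premium.
Mutual best responses: (Low, Low); (High, High); (Premium, Premium).

The pure Nash equilibria are (Low, Low); (High, High); (Premium, Premium).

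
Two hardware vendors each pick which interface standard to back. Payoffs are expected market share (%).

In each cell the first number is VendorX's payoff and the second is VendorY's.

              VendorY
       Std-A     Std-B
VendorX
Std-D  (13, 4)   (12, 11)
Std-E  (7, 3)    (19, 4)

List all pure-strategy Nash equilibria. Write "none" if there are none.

For each strategy profile, look for a profitable unilateral deviation.
(Std-D, Std-A): VendorY can switch to Std-B (4 → 11). Not NE.
(Std-D, Std-B): VendorX can switch to Std-E (12 → 19). Not NE.
(Std-E, Std-A): VendorX can switch to Std-D (7 → 13). Not NE.
(Std-E, Std-B): VendorX gets 19, best alternative 12; VendorY gets 4, best alternative 3. No profitable deviation — NE.

Pure NE: (Std-E, Std-B)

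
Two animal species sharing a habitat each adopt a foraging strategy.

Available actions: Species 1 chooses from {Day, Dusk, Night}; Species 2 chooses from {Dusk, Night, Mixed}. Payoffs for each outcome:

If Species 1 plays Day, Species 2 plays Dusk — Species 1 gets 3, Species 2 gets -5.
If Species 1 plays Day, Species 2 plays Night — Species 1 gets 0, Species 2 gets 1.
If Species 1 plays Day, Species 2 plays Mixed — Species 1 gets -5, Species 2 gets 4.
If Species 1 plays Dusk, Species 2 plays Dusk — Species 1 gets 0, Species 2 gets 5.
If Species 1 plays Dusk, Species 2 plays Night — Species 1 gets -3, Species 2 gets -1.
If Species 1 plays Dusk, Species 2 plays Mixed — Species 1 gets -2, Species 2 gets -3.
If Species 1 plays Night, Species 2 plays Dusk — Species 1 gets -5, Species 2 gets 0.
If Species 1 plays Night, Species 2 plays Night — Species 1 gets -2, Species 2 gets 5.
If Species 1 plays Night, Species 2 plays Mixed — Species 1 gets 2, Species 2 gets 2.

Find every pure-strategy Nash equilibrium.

Mark each player's best response to every combination of opponents' strategies; a profile where every player is best-responding is a pure Nash equilibrium.
Species 1 against Dusk: payoffs 3, 0, -5 → best response Day.
Species 1 against Night: payoffs 0, -3, -2 → best response Day.
Species 1 against Mixed: payoffs -5, -2, 2 → best response Night.
Species 2 against Day: payoffs -5, 1, 4 → best response Mixed.
Species 2 against Dusk: payoffs 5, -1, -3 → best response Dusk.
Species 2 against Night: payoffs 0, 5, 2 → best response Night.
No profile is a mutual best response for all players.

No pure-strategy Nash equilibrium.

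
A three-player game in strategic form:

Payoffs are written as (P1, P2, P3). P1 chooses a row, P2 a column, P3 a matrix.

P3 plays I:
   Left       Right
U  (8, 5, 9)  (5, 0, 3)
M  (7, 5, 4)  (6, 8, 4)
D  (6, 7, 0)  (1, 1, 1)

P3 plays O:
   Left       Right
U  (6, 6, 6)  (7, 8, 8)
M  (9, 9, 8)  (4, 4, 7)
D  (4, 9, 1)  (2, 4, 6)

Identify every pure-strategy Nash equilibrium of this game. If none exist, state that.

P1 against (Left, I): payoffs 8, 7, 6 → best response U.
P1 against (Left, O): payoffs 6, 9, 4 → best response M.
P1 against (Right, I): payoffs 5, 6, 1 → best response M.
P1 against (Right, O): payoffs 7, 4, 2 → best response U.
P2 against (U, I): payoffs 5, 0 → best response Left.
P2 against (U, O): payoffs 6, 8 → best response Right.
P2 against (M, I): payoffs 5, 8 → best response Right.
P2 against (M, O): payoffs 9, 4 → best response Left.
P2 against (D, I): payoffs 7, 1 → best response Left.
P2 against (D, O): payoffs 9, 4 → best response Left.
P3 against (U, Left): payoffs 9, 6 → best response I.
P3 against (U, Right): payoffs 3, 8 → best response O.
P3 against (M, Left): payoffs 4, 8 → best response O.
P3 against (M, Right): payoffs 4, 7 → best response O.
P3 against (D, Left): payoffs 0, 1 → best response O.
P3 against (D, Right): payoffs 1, 6 → best response O.
Mutual best responses: (U, Left, I); (U, Right, O); (M, Left, O).

(U, Left, I), (U, Right, O), (M, Left, O)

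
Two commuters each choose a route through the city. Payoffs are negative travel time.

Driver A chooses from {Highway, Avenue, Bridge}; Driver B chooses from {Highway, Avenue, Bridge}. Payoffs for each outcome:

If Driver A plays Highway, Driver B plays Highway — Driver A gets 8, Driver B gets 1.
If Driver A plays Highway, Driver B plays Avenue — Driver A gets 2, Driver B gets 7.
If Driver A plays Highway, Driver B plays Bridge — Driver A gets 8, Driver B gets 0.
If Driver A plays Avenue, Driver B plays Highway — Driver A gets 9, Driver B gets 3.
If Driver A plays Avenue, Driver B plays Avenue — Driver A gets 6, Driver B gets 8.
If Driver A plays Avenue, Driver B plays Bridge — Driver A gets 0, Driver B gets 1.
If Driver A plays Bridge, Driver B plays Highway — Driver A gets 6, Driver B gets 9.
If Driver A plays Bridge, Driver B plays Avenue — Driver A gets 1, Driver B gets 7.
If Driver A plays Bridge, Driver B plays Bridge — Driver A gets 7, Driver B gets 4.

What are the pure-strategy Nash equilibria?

The unique pure-strategy Nash equilibrium is (Avenue, Avenue).

Driver A against Highway: payoffs 8, 9, 6 → best response Avenue.
Driver A against Avenue: payoffs 2, 6, 1 → best response Avenue.
Driver A against Bridge: payoffs 8, 0, 7 → best response Highway.
Driver B against Highway: payoffs 1, 7, 0 → best response Avenue.
Driver B against Avenue: payoffs 3, 8, 1 → best response Avenue.
Driver B against Bridge: payoffs 9, 7, 4 → best response Highway.
Mutual best responses: (Avenue, Avenue).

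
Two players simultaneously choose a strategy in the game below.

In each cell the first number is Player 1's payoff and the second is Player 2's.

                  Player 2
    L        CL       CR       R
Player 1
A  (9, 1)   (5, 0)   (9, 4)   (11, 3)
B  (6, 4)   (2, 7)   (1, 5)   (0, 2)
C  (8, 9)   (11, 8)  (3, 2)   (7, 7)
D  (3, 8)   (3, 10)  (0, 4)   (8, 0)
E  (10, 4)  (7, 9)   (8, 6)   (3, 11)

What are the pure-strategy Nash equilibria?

The unique pure-strategy Nash equilibrium is (A, CR).

Player 1 against L: payoffs 9, 6, 8, 3, 10 → best response E.
Player 1 against CL: payoffs 5, 2, 11, 3, 7 → best response C.
Player 1 against CR: payoffs 9, 1, 3, 0, 8 → best response A.
Player 1 against R: payoffs 11, 0, 7, 8, 3 → best response A.
Player 2 against A: payoffs 1, 0, 4, 3 → best response CR.
Player 2 against B: payoffs 4, 7, 5, 2 → best response CL.
Player 2 against C: payoffs 9, 8, 2, 7 → best response L.
Player 2 against D: payoffs 8, 10, 4, 0 → best response CL.
Player 2 against E: payoffs 4, 9, 6, 11 → best response R.
Mutual best responses: (A, CR).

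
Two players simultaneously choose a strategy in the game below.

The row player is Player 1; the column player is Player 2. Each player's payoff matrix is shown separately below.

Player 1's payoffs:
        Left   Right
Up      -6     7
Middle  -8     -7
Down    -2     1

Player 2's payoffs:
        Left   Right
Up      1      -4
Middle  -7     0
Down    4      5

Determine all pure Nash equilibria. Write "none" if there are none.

(Up, Left): Player 1 can switch to Down (-6 → -2). Not NE.
(Up, Right): Player 2 can switch to Left (-4 → 1). Not NE.
(Middle, Left): Player 1 can switch to Up (-8 → -6). Not NE.
(Middle, Right): Player 1 can switch to Up (-7 → 7). Not NE.
(Down, Left): Player 2 can switch to Right (4 → 5). Not NE.
(Down, Right): Player 1 can switch to Up (1 → 7). Not NE.

No pure-strategy Nash equilibrium.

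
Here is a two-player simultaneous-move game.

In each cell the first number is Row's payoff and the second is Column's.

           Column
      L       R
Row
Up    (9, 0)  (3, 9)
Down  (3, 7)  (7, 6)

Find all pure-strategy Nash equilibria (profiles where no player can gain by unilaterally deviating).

Row against L: payoffs 9, 3 → best response Up.
Row against R: payoffs 3, 7 → best response Down.
Column against Up: payoffs 0, 9 → best response R.
Column against Down: payoffs 7, 6 → best response L.
No profile is a mutual best response for all players.

This game has no pure Nash equilibrium.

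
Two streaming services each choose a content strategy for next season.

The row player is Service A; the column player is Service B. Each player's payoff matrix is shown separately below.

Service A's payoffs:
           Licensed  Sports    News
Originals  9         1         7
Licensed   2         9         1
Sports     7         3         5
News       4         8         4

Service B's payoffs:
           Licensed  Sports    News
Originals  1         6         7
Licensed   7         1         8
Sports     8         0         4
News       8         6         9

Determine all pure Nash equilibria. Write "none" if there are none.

Service A against Licensed: payoffs 9, 2, 7, 4 → best response Originals.
Service A against Sports: payoffs 1, 9, 3, 8 → best response Licensed.
Service A against News: payoffs 7, 1, 5, 4 → best response Originals.
Service B against Originals: payoffs 1, 6, 7 → best response News.
Service B against Licensed: payoffs 7, 1, 8 → best response News.
Service B against Sports: payoffs 8, 0, 4 → best response Licensed.
Service B against News: payoffs 8, 6, 9 → best response News.
Mutual best responses: (Originals, News).

(Originals, News)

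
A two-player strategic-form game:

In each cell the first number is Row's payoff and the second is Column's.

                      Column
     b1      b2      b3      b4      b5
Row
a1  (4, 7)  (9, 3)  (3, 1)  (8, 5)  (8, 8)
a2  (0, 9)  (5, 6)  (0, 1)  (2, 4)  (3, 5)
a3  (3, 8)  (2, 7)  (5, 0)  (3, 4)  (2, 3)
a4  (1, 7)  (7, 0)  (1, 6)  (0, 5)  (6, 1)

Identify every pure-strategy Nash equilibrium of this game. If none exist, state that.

The unique pure-strategy Nash equilibrium is (a1, b5).

(a1, b1): Column can switch to b5 (7 → 8). Not NE.
(a1, b2): Column can switch to b1 (3 → 7). Not NE.
(a1, b3): Row can switch to a3 (3 → 5). Not NE.
(a1, b4): Column can switch to b1 (5 → 7). Not NE.
(a1, b5): Row gets 8, best alternative 6; Column gets 8, best alternative 7. No profitable deviation — NE.
(a2, b1): Row can switch to a1 (0 → 4). Not NE.
(a2, b2): Row can switch to a1 (5 → 9). Not NE.
(The remaining 13 profiles each have a profitable deviation by the same check.)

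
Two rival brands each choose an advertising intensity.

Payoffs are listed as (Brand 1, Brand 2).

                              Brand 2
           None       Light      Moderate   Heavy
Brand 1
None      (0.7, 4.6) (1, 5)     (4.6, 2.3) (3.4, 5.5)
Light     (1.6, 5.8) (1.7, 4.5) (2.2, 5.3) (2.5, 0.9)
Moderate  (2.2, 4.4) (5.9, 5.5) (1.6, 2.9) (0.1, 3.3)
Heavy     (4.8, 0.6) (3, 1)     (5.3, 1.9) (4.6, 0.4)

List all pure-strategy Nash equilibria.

Brand 1 against None: payoffs 0.7, 1.6, 2.2, 4.8 → best response Heavy.
Brand 1 against Light: payoffs 1, 1.7, 5.9, 3 → best response Moderate.
Brand 1 against Moderate: payoffs 4.6, 2.2, 1.6, 5.3 → best response Heavy.
Brand 1 against Heavy: payoffs 3.4, 2.5, 0.1, 4.6 → best response Heavy.
Brand 2 against None: payoffs 4.6, 5, 2.3, 5.5 → best response Heavy.
Brand 2 against Light: payoffs 5.8, 4.5, 5.3, 0.9 → best response None.
Brand 2 against Moderate: payoffs 4.4, 5.5, 2.9, 3.3 → best response Light.
Brand 2 against Heavy: payoffs 0.6, 1, 1.9, 0.4 → best response Moderate.
Mutual best responses: (Moderate, Light); (Heavy, Moderate).

Pure-strategy Nash equilibria: (Moderate, Light); (Heavy, Moderate)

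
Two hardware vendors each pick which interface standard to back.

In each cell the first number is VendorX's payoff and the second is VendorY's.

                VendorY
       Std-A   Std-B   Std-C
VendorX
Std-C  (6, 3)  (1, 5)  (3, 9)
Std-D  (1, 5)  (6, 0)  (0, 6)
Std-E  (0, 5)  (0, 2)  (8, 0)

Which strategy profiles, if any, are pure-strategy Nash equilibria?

(Std-C, Std-A): VendorY can switch to Std-B (3 → 5). Not NE.
(Std-C, Std-B): VendorX can switch to Std-D (1 → 6). Not NE.
(Std-C, Std-C): VendorX can switch to Std-E (3 → 8). Not NE.
(Std-D, Std-A): VendorX can switch to Std-C (1 → 6). Not NE.
(Std-D, Std-B): VendorY can switch to Std-A (0 → 5). Not NE.
(Std-D, Std-C): VendorX can switch to Std-C (0 → 3). Not NE.
(Std-E, Std-A): VendorX can switch to Std-C (0 → 6). Not NE.
(Std-E, Std-B): VendorX can switch to Std-C (0 → 1). Not NE.
(Std-E, Std-C): VendorY can switch to Std-A (0 → 5). Not NE.

This game has no pure Nash equilibrium.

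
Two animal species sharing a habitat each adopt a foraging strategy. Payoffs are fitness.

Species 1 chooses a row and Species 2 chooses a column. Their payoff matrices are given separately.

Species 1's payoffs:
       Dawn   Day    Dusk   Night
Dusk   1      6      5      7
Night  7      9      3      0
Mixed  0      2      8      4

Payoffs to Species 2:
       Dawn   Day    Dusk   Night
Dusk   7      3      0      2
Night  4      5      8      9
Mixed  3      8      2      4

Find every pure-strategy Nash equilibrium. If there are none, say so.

For each strategy profile, look for a profitable unilateral deviation.
(Dusk, Dawn): Species 1 can switch to Night (1 → 7). Not NE.
(Dusk, Day): Species 1 can switch to Night (6 → 9). Not NE.
(Dusk, Dusk): Species 1 can switch to Mixed (5 → 8). Not NE.
(Dusk, Night): Species 2 can switch to Dawn (2 → 7). Not NE.
(Night, Dawn): Species 2 can switch to Day (4 → 5). Not NE.
(Night, Day): Species 2 can switch to Dusk (5 → 8). Not NE.
(The remaining 6 profiles each have a profitable deviation by the same check.)

none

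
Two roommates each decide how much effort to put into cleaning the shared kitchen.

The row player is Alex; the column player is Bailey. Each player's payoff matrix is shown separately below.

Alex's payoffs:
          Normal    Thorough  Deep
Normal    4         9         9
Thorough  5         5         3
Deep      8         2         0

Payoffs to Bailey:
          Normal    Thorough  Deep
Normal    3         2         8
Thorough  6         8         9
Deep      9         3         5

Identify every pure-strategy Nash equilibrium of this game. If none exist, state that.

(Normal, Deep); (Deep, Normal)

Alex against Normal: payoffs 4, 5, 8 → best response Deep.
Alex against Thorough: payoffs 9, 5, 2 → best response Normal.
Alex against Deep: payoffs 9, 3, 0 → best response Normal.
Bailey against Normal: payoffs 3, 2, 8 → best response Deep.
Bailey against Thorough: payoffs 6, 8, 9 → best response Deep.
Bailey against Deep: payoffs 9, 3, 5 → best response Normal.
Mutual best responses: (Normal, Deep); (Deep, Normal).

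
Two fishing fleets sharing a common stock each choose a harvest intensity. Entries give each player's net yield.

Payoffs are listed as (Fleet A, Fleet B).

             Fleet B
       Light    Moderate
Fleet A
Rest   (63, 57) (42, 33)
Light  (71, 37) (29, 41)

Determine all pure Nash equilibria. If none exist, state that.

There is no pure-strategy Nash equilibrium.

Mark each player's best response to every combination of opponents' strategies; a profile where every player is best-responding is a pure Nash equilibrium.
Fleet A against Light: payoffs 63, 71 → best response Light.
Fleet A against Moderate: payoffs 42, 29 → best response Rest.
Fleet B against Rest: payoffs 57, 33 → best response Light.
Fleet B against Light: payoffs 37, 41 → best response Moderate.
No profile is a mutual best response for all players.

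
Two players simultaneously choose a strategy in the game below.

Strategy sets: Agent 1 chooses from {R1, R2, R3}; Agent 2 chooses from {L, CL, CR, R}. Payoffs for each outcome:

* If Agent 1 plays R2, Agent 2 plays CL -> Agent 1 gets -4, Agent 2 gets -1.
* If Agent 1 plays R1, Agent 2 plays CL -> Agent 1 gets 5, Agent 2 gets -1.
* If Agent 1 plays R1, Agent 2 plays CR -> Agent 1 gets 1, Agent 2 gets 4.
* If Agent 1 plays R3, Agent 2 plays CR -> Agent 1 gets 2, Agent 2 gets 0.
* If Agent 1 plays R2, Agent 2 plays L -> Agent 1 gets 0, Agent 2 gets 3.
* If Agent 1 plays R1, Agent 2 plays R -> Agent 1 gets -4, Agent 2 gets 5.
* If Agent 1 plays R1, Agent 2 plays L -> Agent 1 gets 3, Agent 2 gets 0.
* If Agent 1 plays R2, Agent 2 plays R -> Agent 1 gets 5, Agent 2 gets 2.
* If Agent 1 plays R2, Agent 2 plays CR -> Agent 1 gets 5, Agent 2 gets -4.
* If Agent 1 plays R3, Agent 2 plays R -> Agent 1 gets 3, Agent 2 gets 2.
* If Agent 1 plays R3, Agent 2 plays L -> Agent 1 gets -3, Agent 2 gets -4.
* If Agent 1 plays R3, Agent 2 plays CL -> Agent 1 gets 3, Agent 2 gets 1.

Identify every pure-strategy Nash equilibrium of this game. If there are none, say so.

none

Mark each player's best response to every combination of opponents' strategies; a profile where every player is best-responding is a pure Nash equilibrium.
Agent 1 against L: payoffs 3, 0, -3 → best response R1.
Agent 1 against CL: payoffs 5, -4, 3 → best response R1.
Agent 1 against CR: payoffs 1, 5, 2 → best response R2.
Agent 1 against R: payoffs -4, 5, 3 → best response R2.
Agent 2 against R1: payoffs 0, -1, 4, 5 → best response R.
Agent 2 against R2: payoffs 3, -1, -4, 2 → best response L.
Agent 2 against R3: payoffs -4, 1, 0, 2 → best response R.
No profile is a mutual best response for all players.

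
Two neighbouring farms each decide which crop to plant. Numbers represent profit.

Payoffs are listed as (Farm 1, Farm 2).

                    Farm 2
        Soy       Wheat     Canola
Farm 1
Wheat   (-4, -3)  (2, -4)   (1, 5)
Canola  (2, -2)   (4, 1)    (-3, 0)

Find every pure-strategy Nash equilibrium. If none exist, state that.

(Wheat, Soy): Farm 1 can switch to Canola (-4 → 2). Not NE.
(Wheat, Wheat): Farm 1 can switch to Canola (2 → 4). Not NE.
(Wheat, Canola): Farm 1 gets 1, best alternative -3; Farm 2 gets 5, best alternative -3. No profitable deviation — NE.
(Canola, Soy): Farm 2 can switch to Wheat (-2 → 1). Not NE.
(Canola, Wheat): Farm 1 gets 4, best alternative 2; Farm 2 gets 1, best alternative 0. No profitable deviation — NE.
(Canola, Canola): Farm 1 can switch to Wheat (-3 → 1). Not NE.

The pure Nash equilibria are (Wheat, Canola); (Canola, Wheat).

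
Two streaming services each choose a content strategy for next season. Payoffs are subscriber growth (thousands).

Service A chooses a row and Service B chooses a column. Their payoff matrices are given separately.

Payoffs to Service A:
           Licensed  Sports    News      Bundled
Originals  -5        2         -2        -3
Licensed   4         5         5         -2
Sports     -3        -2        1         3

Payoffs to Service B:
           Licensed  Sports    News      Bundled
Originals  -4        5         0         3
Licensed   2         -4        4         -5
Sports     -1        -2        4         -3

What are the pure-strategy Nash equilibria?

(Originals, Licensed): Service A can switch to Licensed (-5 → 4). Not NE.
(Originals, Sports): Service A can switch to Licensed (2 → 5). Not NE.
(Originals, News): Service A can switch to Licensed (-2 → 5). Not NE.
(Originals, Bundled): Service A can switch to Licensed (-3 → -2). Not NE.
(Licensed, Licensed): Service B can switch to News (2 → 4). Not NE.
(Licensed, Sports): Service B can switch to Licensed (-4 → 2). Not NE.
(Licensed, News): Service A gets 5, best alternative 1; Service B gets 4, best alternative 2. No profitable deviation — NE.
(The remaining 5 profiles each have a profitable deviation by the same check.)

(Licensed, News)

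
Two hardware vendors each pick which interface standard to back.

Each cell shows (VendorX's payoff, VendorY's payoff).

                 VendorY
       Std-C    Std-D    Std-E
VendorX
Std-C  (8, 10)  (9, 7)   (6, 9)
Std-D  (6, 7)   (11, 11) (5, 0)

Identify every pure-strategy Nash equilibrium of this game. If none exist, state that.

Pure-strategy Nash equilibria: (Std-C, Std-C), (Std-D, Std-D)

VendorX against Std-C: payoffs 8, 6 → best response Std-C.
VendorX against Std-D: payoffs 9, 11 → best response Std-D.
VendorX against Std-E: payoffs 6, 5 → best response Std-C.
VendorY against Std-C: payoffs 10, 7, 9 → best response Std-C.
VendorY against Std-D: payoffs 7, 11, 0 → best response Std-D.
Mutual best responses: (Std-C, Std-C); (Std-D, Std-D).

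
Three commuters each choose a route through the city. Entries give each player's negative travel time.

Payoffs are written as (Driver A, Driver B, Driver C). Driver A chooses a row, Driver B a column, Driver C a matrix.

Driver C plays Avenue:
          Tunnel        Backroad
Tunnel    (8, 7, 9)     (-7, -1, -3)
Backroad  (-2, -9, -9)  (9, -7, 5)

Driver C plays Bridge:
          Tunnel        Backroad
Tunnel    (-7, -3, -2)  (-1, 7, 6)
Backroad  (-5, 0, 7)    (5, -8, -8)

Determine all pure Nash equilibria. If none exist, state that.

Pure-strategy Nash equilibria: (Tunnel, Tunnel, Avenue) and (Backroad, Tunnel, Bridge) and (Backroad, Backroad, Avenue)

Check each profile: it is a Nash equilibrium iff no player can strictly gain by switching unilaterally.
(Tunnel, Tunnel, Avenue): Driver A gets 8, best alternative -2; Driver B gets 7, best alternative -1; Driver C gets 9, best alternative -2. No profitable deviation — NE.
(Tunnel, Tunnel, Bridge): Driver A can switch to Backroad (-7 → -5). Not NE.
(Tunnel, Backroad, Avenue): Driver A can switch to Backroad (-7 → 9). Not NE.
(Tunnel, Backroad, Bridge): Driver A can switch to Backroad (-1 → 5). Not NE.
(Backroad, Tunnel, Avenue): Driver A can switch to Tunnel (-2 → 8). Not NE.
(Backroad, Tunnel, Bridge): Driver A gets -5, best alternative -7; Driver B gets 0, best alternative -8; Driver C gets 7, best alternative -9. No profitable deviation — NE.
(Backroad, Backroad, Avenue): Driver A gets 9, best alternative -7; Driver B gets -7, best alternative -9; Driver C gets 5, best alternative -8. No profitable deviation — NE.
(Backroad, Backroad, Bridge): Driver B can switch to Tunnel (-8 → 0). Not NE.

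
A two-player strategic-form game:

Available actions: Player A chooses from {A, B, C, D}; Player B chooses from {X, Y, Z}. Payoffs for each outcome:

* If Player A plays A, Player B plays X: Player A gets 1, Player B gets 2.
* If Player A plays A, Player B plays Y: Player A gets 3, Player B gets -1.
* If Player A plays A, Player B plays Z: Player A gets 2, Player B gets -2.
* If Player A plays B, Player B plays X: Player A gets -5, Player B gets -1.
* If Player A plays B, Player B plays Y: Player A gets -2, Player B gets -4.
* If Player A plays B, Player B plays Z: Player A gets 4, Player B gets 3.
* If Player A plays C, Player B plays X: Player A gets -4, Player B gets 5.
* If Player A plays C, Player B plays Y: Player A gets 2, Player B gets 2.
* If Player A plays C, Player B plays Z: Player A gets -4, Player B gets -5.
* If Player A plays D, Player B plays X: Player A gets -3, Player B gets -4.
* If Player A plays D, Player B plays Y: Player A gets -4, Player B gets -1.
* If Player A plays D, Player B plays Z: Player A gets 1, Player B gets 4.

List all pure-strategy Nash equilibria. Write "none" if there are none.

Player A against X: payoffs 1, -5, -4, -3 → best response A.
Player A against Y: payoffs 3, -2, 2, -4 → best response A.
Player A against Z: payoffs 2, 4, -4, 1 → best response B.
Player B against A: payoffs 2, -1, -2 → best response X.
Player B against B: payoffs -1, -4, 3 → best response Z.
Player B against C: payoffs 5, 2, -5 → best response X.
Player B against D: payoffs -4, -1, 4 → best response Z.
Mutual best responses: (A, X); (B, Z).

The pure Nash equilibria are (A, X), (B, Z).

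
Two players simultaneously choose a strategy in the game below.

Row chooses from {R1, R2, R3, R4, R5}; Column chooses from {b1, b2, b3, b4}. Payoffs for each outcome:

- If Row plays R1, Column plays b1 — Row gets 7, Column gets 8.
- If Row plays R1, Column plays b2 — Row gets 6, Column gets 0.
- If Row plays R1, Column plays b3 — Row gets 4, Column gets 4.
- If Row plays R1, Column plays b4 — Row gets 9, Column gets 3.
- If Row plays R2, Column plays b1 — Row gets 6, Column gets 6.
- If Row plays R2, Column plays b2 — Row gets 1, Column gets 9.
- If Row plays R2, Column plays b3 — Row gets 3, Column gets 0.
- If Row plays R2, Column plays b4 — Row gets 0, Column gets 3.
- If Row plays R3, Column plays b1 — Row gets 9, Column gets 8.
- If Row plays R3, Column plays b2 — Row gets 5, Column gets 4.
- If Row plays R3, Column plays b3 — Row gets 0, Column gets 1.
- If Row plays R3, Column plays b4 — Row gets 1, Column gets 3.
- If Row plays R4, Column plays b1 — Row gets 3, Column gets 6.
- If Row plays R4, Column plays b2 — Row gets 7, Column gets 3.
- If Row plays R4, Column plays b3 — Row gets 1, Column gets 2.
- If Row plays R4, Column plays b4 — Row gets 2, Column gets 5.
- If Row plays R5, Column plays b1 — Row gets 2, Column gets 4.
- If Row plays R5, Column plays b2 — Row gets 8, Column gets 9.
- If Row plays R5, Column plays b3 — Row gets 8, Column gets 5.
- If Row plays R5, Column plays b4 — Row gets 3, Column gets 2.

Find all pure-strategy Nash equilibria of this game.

Row against b1: payoffs 7, 6, 9, 3, 2 → best response R3.
Row against b2: payoffs 6, 1, 5, 7, 8 → best response R5.
Row against b3: payoffs 4, 3, 0, 1, 8 → best response R5.
Row against b4: payoffs 9, 0, 1, 2, 3 → best response R1.
Column against R1: payoffs 8, 0, 4, 3 → best response b1.
Column against R2: payoffs 6, 9, 0, 3 → best response b2.
Column against R3: payoffs 8, 4, 1, 3 → best response b1.
Column against R4: payoffs 6, 3, 2, 5 → best response b1.
Column against R5: payoffs 4, 9, 5, 2 → best response b2.
Mutual best responses: (R3, b1); (R5, b2).

Pure-strategy Nash equilibria: (R3, b1), (R5, b2)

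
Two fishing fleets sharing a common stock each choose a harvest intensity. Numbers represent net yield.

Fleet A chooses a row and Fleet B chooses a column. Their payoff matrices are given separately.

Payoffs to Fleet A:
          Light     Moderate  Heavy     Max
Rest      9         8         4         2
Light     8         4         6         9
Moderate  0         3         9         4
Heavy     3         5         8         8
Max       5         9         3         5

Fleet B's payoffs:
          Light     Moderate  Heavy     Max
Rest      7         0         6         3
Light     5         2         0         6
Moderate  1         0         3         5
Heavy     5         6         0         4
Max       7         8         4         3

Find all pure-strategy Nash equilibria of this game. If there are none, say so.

(Rest, Light): Fleet A gets 9, best alternative 8; Fleet B gets 7, best alternative 6. No profitable deviation — NE.
(Rest, Moderate): Fleet A can switch to Max (8 → 9). Not NE.
(Rest, Heavy): Fleet A can switch to Light (4 → 6). Not NE.
(Rest, Max): Fleet A can switch to Light (2 → 9). Not NE.
(Light, Light): Fleet A can switch to Rest (8 → 9). Not NE.
(Light, Moderate): Fleet A can switch to Rest (4 → 8). Not NE.
(Light, Heavy): Fleet A can switch to Moderate (6 → 9). Not NE.
(Light, Max): Fleet A gets 9, best alternative 8; Fleet B gets 6, best alternative 5. No profitable deviation — NE.
(Moderate, Light): Fleet A can switch to Rest (0 → 9). Not NE.
(Moderate, Moderate): Fleet A can switch to Rest (3 → 8). Not NE.
(Moderate, Heavy): Fleet B can switch to Max (3 → 5). Not NE.
(Moderate, Max): Fleet A can switch to Light (4 → 9). Not NE.
(Heavy, Light): Fleet A can switch to Rest (3 → 9). Not NE.
(Heavy, Moderate): Fleet A can switch to Rest (5 → 8). Not NE.
(Max, Moderate): Fleet A gets 9, best alternative 8; Fleet B gets 8, best alternative 7. No profitable deviation — NE.
(The remaining 5 profiles each have a profitable deviation by the same check.)

(Rest, Light); (Light, Max); (Max, Moderate)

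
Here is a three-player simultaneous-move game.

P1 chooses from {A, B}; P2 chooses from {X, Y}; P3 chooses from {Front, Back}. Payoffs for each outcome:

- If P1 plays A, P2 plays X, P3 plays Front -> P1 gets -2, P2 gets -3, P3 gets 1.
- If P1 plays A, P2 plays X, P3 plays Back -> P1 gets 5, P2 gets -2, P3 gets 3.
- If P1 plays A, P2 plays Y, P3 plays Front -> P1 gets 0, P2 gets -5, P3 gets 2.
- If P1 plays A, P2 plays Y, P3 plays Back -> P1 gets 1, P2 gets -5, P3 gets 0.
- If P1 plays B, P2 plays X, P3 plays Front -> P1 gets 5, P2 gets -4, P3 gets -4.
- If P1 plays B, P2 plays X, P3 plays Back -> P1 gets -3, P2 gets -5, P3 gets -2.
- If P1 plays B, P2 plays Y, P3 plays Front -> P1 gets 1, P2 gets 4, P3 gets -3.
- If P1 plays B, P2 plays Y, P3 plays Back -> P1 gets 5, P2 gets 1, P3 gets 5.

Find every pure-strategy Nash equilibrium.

(A, X, Back); (B, Y, Back)

(A, X, Front): P1 can switch to B (-2 → 5). Not NE.
(A, X, Back): P1 gets 5, best alternative -3; P2 gets -2, best alternative -5; P3 gets 3, best alternative 1. No profitable deviation — NE.
(A, Y, Front): P1 can switch to B (0 → 1). Not NE.
(A, Y, Back): P1 can switch to B (1 → 5). Not NE.
(B, X, Front): P2 can switch to Y (-4 → 4). Not NE.
(B, X, Back): P1 can switch to A (-3 → 5). Not NE.
(B, Y, Front): P3 can switch to Back (-3 → 5). Not NE.
(B, Y, Back): P1 gets 5, best alternative 1; P2 gets 1, best alternative -5; P3 gets 5, best alternative -3. No profitable deviation — NE.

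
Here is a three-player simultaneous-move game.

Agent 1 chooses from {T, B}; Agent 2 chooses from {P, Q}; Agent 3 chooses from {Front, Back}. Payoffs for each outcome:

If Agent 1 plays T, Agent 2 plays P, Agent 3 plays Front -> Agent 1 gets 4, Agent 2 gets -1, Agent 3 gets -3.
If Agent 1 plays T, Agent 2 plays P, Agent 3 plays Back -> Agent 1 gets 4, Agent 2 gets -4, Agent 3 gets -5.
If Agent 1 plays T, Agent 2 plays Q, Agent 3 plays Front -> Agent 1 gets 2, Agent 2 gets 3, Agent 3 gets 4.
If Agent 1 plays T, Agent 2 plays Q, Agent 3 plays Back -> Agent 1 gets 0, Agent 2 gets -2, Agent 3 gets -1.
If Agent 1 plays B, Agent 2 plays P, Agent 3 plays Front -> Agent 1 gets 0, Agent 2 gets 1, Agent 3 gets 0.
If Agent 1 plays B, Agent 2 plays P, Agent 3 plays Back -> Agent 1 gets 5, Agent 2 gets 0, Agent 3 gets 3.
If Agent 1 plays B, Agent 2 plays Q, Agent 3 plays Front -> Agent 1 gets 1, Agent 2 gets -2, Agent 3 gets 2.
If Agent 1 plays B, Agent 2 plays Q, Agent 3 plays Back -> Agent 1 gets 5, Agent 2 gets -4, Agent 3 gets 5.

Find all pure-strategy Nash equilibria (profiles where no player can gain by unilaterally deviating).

The pure Nash equilibria are (T, Q, Front), (B, P, Back).

(T, P, Front): Agent 2 can switch to Q (-1 → 3). Not NE.
(T, P, Back): Agent 1 can switch to B (4 → 5). Not NE.
(T, Q, Front): Agent 1 gets 2, best alternative 1; Agent 2 gets 3, best alternative -1; Agent 3 gets 4, best alternative -1. No profitable deviation — NE.
(T, Q, Back): Agent 1 can switch to B (0 → 5). Not NE.
(B, P, Front): Agent 1 can switch to T (0 → 4). Not NE.
(B, P, Back): Agent 1 gets 5, best alternative 4; Agent 2 gets 0, best alternative -4; Agent 3 gets 3, best alternative 0. No profitable deviation — NE.
(B, Q, Front): Agent 1 can switch to T (1 → 2). Not NE.
(B, Q, Back): Agent 2 can switch to P (-4 → 0). Not NE.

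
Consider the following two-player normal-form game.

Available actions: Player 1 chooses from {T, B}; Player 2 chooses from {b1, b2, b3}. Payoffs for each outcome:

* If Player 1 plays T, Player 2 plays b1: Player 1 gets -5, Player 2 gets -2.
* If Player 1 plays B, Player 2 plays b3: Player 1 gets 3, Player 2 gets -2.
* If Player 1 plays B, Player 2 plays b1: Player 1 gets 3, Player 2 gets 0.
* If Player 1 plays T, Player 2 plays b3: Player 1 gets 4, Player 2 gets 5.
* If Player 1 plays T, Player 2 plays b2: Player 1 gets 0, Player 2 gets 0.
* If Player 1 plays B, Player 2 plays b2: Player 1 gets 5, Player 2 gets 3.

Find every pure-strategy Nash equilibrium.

For each player, find the best response to each opponent profile; mutual best responses are the pure NE.
Player 1 against b1: payoffs -5, 3 → best response B.
Player 1 against b2: payoffs 0, 5 → best response B.
Player 1 against b3: payoffs 4, 3 → best response T.
Player 2 against T: payoffs -2, 0, 5 → best response b3.
Player 2 against B: payoffs 0, 3, -2 → best response b2.
Mutual best responses: (T, b3); (B, b2).

(T, b3) and (B, b2)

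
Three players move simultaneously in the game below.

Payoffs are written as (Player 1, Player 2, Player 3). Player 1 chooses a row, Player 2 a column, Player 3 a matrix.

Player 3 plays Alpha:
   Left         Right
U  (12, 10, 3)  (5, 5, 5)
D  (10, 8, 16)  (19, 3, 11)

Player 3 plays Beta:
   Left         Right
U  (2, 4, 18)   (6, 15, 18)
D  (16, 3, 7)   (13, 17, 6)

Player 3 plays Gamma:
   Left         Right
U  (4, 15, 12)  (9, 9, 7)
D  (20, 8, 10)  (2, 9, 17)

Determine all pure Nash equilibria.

For each strategy profile, look for a profitable unilateral deviation.
(U, Left, Alpha): Player 3 can switch to Beta (3 → 18). Not NE.
(U, Left, Beta): Player 1 can switch to D (2 → 16). Not NE.
(U, Left, Gamma): Player 1 can switch to D (4 → 20). Not NE.
(U, Right, Alpha): Player 1 can switch to D (5 → 19). Not NE.
(U, Right, Beta): Player 1 can switch to D (6 → 13). Not NE.
(U, Right, Gamma): Player 2 can switch to Left (9 → 15). Not NE.
(D, Left, Alpha): Player 1 can switch to U (10 → 12). Not NE.
(D, Left, Beta): Player 2 can switch to Right (3 → 17). Not NE.
(D, Left, Gamma): Player 2 can switch to Right (8 → 9). Not NE.
(D, Right, Alpha): Player 2 can switch to Left (3 → 8). Not NE.
(The remaining 2 profiles each have a profitable deviation by the same check.)

none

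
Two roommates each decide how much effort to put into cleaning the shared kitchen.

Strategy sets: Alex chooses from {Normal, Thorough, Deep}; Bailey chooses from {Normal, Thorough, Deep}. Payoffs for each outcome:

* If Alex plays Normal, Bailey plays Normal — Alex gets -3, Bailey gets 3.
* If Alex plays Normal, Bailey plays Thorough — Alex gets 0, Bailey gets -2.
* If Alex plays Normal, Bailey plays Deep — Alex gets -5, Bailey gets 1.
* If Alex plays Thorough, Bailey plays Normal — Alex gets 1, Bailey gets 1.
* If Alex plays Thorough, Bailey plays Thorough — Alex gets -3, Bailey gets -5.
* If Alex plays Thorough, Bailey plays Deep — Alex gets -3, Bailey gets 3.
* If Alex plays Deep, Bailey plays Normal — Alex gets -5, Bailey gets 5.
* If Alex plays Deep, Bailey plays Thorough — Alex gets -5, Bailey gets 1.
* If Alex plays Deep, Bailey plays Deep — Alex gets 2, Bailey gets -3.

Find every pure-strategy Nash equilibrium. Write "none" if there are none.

none

(Normal, Normal): Alex can switch to Thorough (-3 → 1). Not NE.
(Normal, Thorough): Bailey can switch to Normal (-2 → 3). Not NE.
(Normal, Deep): Alex can switch to Thorough (-5 → -3). Not NE.
(Thorough, Normal): Bailey can switch to Deep (1 → 3). Not NE.
(Thorough, Thorough): Alex can switch to Normal (-3 → 0). Not NE.
(Thorough, Deep): Alex can switch to Deep (-3 → 2). Not NE.
(Deep, Normal): Alex can switch to Normal (-5 → -3). Not NE.
(Deep, Thorough): Alex can switch to Normal (-5 → 0). Not NE.
(Deep, Deep): Bailey can switch to Normal (-3 → 5). Not NE.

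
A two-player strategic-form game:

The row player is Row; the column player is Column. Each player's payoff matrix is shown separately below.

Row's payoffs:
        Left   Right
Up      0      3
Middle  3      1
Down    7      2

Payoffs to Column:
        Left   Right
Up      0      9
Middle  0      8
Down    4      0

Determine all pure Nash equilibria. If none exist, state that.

(Up, Right) and (Down, Left)

For each strategy profile, look for a profitable unilateral deviation.
(Up, Left): Row can switch to Middle (0 → 3). Not NE.
(Up, Right): Row gets 3, best alternative 2; Column gets 9, best alternative 0. No profitable deviation — NE.
(Middle, Left): Row can switch to Down (3 → 7). Not NE.
(Middle, Right): Row can switch to Up (1 → 3). Not NE.
(Down, Left): Row gets 7, best alternative 3; Column gets 4, best alternative 0. No profitable deviation — NE.
(Down, Right): Row can switch to Up (2 → 3). Not NE.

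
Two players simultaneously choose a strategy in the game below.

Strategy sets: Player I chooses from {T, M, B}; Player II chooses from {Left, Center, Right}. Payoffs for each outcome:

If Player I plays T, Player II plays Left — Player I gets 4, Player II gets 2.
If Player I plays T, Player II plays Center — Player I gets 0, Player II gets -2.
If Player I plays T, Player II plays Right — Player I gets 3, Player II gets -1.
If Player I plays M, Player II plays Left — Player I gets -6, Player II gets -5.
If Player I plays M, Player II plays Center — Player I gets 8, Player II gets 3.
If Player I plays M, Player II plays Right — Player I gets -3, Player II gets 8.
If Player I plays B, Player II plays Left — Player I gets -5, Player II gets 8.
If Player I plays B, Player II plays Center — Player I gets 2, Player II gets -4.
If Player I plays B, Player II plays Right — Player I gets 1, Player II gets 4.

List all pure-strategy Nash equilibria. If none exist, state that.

(T, Left)

Player I against Left: payoffs 4, -6, -5 → best response T.
Player I against Center: payoffs 0, 8, 2 → best response M.
Player I against Right: payoffs 3, -3, 1 → best response T.
Player II against T: payoffs 2, -2, -1 → best response Left.
Player II against M: payoffs -5, 3, 8 → best response Right.
Player II against B: payoffs 8, -4, 4 → best response Left.
Mutual best responses: (T, Left).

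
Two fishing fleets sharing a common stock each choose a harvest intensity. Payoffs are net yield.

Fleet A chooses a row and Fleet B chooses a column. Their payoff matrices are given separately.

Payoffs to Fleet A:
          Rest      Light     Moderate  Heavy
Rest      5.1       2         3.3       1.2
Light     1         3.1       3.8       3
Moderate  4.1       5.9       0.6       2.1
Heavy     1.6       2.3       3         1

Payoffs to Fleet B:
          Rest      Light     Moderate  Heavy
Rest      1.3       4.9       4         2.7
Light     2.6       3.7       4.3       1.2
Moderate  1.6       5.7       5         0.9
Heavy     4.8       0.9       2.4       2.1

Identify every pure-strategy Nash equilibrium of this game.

Fleet A against Rest: payoffs 5.1, 1, 4.1, 1.6 → best response Rest.
Fleet A against Light: payoffs 2, 3.1, 5.9, 2.3 → best response Moderate.
Fleet A against Moderate: payoffs 3.3, 3.8, 0.6, 3 → best response Light.
Fleet A against Heavy: payoffs 1.2, 3, 2.1, 1 → best response Light.
Fleet B against Rest: payoffs 1.3, 4.9, 4, 2.7 → best response Light.
Fleet B against Light: payoffs 2.6, 3.7, 4.3, 1.2 → best response Moderate.
Fleet B against Moderate: payoffs 1.6, 5.7, 5, 0.9 → best response Light.
Fleet B against Heavy: payoffs 4.8, 0.9, 2.4, 2.1 → best response Rest.
Mutual best responses: (Light, Moderate); (Moderate, Light).

Pure-strategy Nash equilibria: (Light, Moderate) and (Moderate, Light)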